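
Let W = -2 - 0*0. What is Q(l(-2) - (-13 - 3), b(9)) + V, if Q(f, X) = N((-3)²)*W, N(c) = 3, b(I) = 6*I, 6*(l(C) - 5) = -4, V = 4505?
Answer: 4499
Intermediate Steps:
l(C) = 13/3 (l(C) = 5 + (⅙)*(-4) = 5 - ⅔ = 13/3)
W = -2 (W = -2 - 1*0 = -2 + 0 = -2)
Q(f, X) = -6 (Q(f, X) = 3*(-2) = -6)
Q(l(-2) - (-13 - 3), b(9)) + V = -6 + 4505 = 4499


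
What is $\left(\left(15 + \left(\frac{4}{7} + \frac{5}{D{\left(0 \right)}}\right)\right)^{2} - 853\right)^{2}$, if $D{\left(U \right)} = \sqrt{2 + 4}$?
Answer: $\frac{32129850841}{86436} - \frac{97157695 \sqrt{6}}{3087} \approx 2.9463 \cdot 10^{5}$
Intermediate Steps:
$D{\left(U \right)} = \sqrt{6}$
$\left(\left(15 + \left(\frac{4}{7} + \frac{5}{D{\left(0 \right)}}\right)\right)^{2} - 853\right)^{2} = \left(\left(15 + \left(\frac{4}{7} + \frac{5}{\sqrt{6}}\right)\right)^{2} - 853\right)^{2} = \left(\left(15 + \left(4 \cdot \frac{1}{7} + 5 \frac{\sqrt{6}}{6}\right)\right)^{2} - 853\right)^{2} = \left(\left(15 + \left(\frac{4}{7} + \frac{5 \sqrt{6}}{6}\right)\right)^{2} - 853\right)^{2} = \left(\left(\frac{109}{7} + \frac{5 \sqrt{6}}{6}\right)^{2} - 853\right)^{2} = \left(-853 + \left(\frac{109}{7} + \frac{5 \sqrt{6}}{6}\right)^{2}\right)^{2}$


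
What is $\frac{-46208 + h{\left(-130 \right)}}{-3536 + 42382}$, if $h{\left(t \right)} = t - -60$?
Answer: $- \frac{23139}{19423} \approx -1.1913$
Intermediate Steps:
$h{\left(t \right)} = 60 + t$ ($h{\left(t \right)} = t + 60 = 60 + t$)
$\frac{-46208 + h{\left(-130 \right)}}{-3536 + 42382} = \frac{-46208 + \left(60 - 130\right)}{-3536 + 42382} = \frac{-46208 - 70}{38846} = \left(-46278\right) \frac{1}{38846} = - \frac{23139}{19423}$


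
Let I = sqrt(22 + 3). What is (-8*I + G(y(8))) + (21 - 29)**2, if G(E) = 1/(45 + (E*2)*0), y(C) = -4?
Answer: 1081/45 ≈ 24.022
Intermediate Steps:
G(E) = 1/45 (G(E) = 1/(45 + (2*E)*0) = 1/(45 + 0) = 1/45)
I = 5 (I = sqrt(25) = 5)
(-8*I + G(y(8))) + (21 - 29)**2 = (-8*5 + 1/45) + (21 - 29)**2 = (-40 + 1/45) + (-8)**2 = -1799/45 + 64 = 1081/45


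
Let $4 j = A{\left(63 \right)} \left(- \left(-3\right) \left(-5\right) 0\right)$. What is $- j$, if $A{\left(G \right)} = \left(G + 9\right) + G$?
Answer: $0$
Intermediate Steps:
$A{\left(G \right)} = 9 + 2 G$ ($A{\left(G \right)} = \left(9 + G\right) + G = 9 + 2 G$)
$j = 0$ ($j = \frac{\left(9 + 2 \cdot 63\right) \left(- \left(-3\right) \left(-5\right) 0\right)}{4} = \frac{\left(9 + 126\right) \left(- 15 \cdot 0\right)}{4} = \frac{135 \left(\left(-1\right) 0\right)}{4} = \frac{135 \cdot 0}{4} = \frac{1}{4} \cdot 0 = 0$)
$- j = \left(-1\right) 0 = 0$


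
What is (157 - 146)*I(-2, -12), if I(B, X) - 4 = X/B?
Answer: 110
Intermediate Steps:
I(B, X) = 4 + X/B
(157 - 146)*I(-2, -12) = (157 - 146)*(4 - 12/(-2)) = 11*(4 - 12*(-½)) = 11*(4 + 6) = 11*10 = 110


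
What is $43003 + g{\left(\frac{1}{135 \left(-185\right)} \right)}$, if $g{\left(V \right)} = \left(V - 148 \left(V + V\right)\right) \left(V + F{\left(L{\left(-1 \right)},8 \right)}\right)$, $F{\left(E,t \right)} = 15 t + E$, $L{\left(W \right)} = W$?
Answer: $\frac{5364804974791}{124750125} \approx 43004.0$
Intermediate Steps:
$F{\left(E,t \right)} = E + 15 t$
$g{\left(V \right)} = - 295 V \left(119 + V\right)$ ($g{\left(V \right)} = \left(V - 148 \left(V + V\right)\right) \left(V + \left(-1 + 15 \cdot 8\right)\right) = \left(V - 148 \cdot 2 V\right) \left(V + \left(-1 + 120\right)\right) = \left(V - 296 V\right) \left(V + 119\right) = - 295 V \left(119 + V\right)$)
$43003 + g{\left(\frac{1}{135 \left(-185\right)} \right)} = 43003 - 295 \frac{1}{135 \left(-185\right)} \left(119 + \frac{1}{135 \left(-185\right)}\right) = 43003 - 295 \cdot \frac{1}{135} \left(- \frac{1}{185}\right) \left(119 + \frac{1}{135} \left(- \frac{1}{185}\right)\right) = 43003 - - \frac{59 \left(119 - \frac{1}{24975}\right)}{4995} = 43003 - \left(- \frac{59}{4995}\right) \frac{2972024}{24975} = 43003 + \frac{175349416}{124750125} = \frac{5364804974791}{124750125}$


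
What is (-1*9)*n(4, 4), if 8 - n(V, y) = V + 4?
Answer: 0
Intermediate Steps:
n(V, y) = 4 - V (n(V, y) = 8 - (V + 4) = 8 - (4 + V) = 8 + (-4 - V) = 4 - V)
(-1*9)*n(4, 4) = (-1*9)*(4 - 1*4) = -9*(4 - 4) = -9*0 = 0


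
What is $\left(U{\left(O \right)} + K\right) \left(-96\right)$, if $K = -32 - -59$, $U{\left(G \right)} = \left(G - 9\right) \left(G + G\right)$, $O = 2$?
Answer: $96$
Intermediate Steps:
$U{\left(G \right)} = 2 G \left(-9 + G\right)$ ($U{\left(G \right)} = \left(-9 + G\right) 2 G = 2 G \left(-9 + G\right)$)
$K = 27$ ($K = -32 + 59 = 27$)
$\left(U{\left(O \right)} + K\right) \left(-96\right) = \left(2 \cdot 2 \left(-9 + 2\right) + 27\right) \left(-96\right) = \left(2 \cdot 2 \left(-7\right) + 27\right) \left(-96\right) = \left(-28 + 27\right) \left(-96\right) = \left(-1\right) \left(-96\right) = 96$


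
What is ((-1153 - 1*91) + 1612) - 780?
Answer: -412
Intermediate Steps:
((-1153 - 1*91) + 1612) - 780 = ((-1153 - 91) + 1612) - 780 = (-1244 + 1612) - 780 = 368 - 780 = -412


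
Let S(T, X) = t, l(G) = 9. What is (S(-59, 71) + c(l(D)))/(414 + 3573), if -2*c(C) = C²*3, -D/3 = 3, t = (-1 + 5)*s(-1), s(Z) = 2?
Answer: -227/7974 ≈ -0.028468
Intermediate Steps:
t = 8 (t = (-1 + 5)*2 = 4*2 = 8)
D = -9 (D = -3*3 = -9)
S(T, X) = 8
c(C) = -3*C²/2 (c(C) = -C²*3/2 = -3*C²/2)
(S(-59, 71) + c(l(D)))/(414 + 3573) = (8 - 3/2*9²)/(414 + 3573) = (8 - 3/2*81)/3987 = (8 - 243/2)*(1/3987) = -227/2*1/3987 = -227/7974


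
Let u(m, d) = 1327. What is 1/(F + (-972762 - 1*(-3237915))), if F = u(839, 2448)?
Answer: 1/2266480 ≈ 4.4121e-7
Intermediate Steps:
F = 1327
1/(F + (-972762 - 1*(-3237915))) = 1/(1327 + (-972762 - 1*(-3237915))) = 1/(1327 + (-972762 + 3237915)) = 1/(1327 + 2265153) = 1/2266480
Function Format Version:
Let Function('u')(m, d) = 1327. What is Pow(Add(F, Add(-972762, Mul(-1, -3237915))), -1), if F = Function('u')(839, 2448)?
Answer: Rational(1, 2266480) ≈ 4.4121e-7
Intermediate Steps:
F = 1327
Pow(Add(F, Add(-972762, Mul(-1, -3237915))), -1) = Pow(Add(1327, Add(-972762, Mul(-1, -3237915))), -1) = Pow(Add(1327, Add(-972762, 3237915)), -1) = Pow(Add(1327, 2265153), -1) = Pow(2266480, -1) = Rational(1, 2266480)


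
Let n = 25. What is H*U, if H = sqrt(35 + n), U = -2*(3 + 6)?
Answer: -36*sqrt(15) ≈ -139.43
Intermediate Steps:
U = -18 (U = -2*9 = -18)
H = 2*sqrt(15) (H = sqrt(35 + 25) = sqrt(60) = 2*sqrt(15) ≈ 7.7460)
H*U = (2*sqrt(15))*(-18) = -36*sqrt(15)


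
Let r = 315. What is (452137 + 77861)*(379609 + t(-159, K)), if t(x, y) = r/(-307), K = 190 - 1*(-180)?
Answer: 61765780360704/307 ≈ 2.0119e+11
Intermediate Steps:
K = 370 (K = 190 + 180 = 370)
t(x, y) = -315/307 (t(x, y) = 315/(-307) = 315*(-1/307) = -315/307)
(452137 + 77861)*(379609 + t(-159, K)) = (452137 + 77861)*(379609 - 315/307) = 529998*(116539648/307) = 61765780360704/307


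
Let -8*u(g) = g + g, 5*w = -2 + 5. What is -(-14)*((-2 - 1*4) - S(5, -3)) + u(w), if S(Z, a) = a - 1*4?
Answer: 277/20 ≈ 13.850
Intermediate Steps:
S(Z, a) = -4 + a (S(Z, a) = a - 4 = -4 + a)
w = ⅗ (w = (-2 + 5)/5 = (⅕)*3 = ⅗ ≈ 0.60000)
u(g) = -g/4 (u(g) = -(g + g)/8 = -g/4)
-(-14)*((-2 - 1*4) - S(5, -3)) + u(w) = -(-14)*((-2 - 1*4) - (-4 - 3)) - ¼*⅗ = -(-14)*((-2 - 4) - 1*(-7)) - 3/20 = -(-14)*(-6 + 7) - 3/20 = -(-14) - 3/20 = -14*(-1) - 3/20 = 14 - 3/20 = 277/20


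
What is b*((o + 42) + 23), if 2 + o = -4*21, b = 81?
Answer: -1701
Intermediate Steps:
o = -86 (o = -2 - 4*21 = -2 - 84 = -86)
b*((o + 42) + 23) = 81*((-86 + 42) + 23) = 81*(-44 + 23) = 81*(-21) = -1701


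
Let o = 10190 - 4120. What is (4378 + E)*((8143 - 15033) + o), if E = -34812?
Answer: 24955880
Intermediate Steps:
o = 6070
(4378 + E)*((8143 - 15033) + o) = (4378 - 34812)*((8143 - 15033) + 6070) = -30434*(-6890 + 6070) = -30434*(-820) = 24955880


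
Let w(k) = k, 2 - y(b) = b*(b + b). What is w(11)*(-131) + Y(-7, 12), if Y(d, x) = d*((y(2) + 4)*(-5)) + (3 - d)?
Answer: -1501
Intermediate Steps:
y(b) = 2 - 2*b² (y(b) = 2 - b*(b + b) = 2 - b*2*b = 2 - 2*b²)
Y(d, x) = 3 + 9*d (Y(d, x) = d*(((2 - 2*2²) + 4)*(-5)) + (3 - d) = d*(((2 - 2*4) + 4)*(-5)) + (3 - d) = d*(((2 - 8) + 4)*(-5)) + (3 - d) = d*((-6 + 4)*(-5)) + (3 - d) = d*(-2*(-5)) + (3 - d) = d*10 + (3 - d) = 10*d + (3 - d) = 3 + 9*d)
w(11)*(-131) + Y(-7, 12) = 11*(-131) + (3 + 9*(-7)) = -1441 + (3 - 63) = -1441 - 60 = -1501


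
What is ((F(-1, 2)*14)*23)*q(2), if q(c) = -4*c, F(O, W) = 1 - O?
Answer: -5152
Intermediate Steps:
((F(-1, 2)*14)*23)*q(2) = (((1 - 1*(-1))*14)*23)*(-4*2) = (((1 + 1)*14)*23)*(-8) = ((2*14)*23)*(-8) = (28*23)*(-8) = 644*(-8) = -5152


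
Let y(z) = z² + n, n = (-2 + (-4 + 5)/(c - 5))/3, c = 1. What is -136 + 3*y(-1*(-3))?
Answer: -445/4 ≈ -111.25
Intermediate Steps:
n = -¾ (n = (-2 + (-4 + 5)/(1 - 5))/3 = (-2 + 1/(-4))*(⅓) = (-2 + 1*(-¼))*(⅓) = (-2 - ¼)*(⅓) = -9/4*⅓ = -¾ ≈ -0.75000)
y(z) = -¾ + z² (y(z) = z² - ¾ = -¾ + z²)
-136 + 3*y(-1*(-3)) = -136 + 3*(-¾ + (-1*(-3))²) = -136 + 3*(-¾ + 3²) = -136 + 3*(-¾ + 9) = -136 + 3*(33/4) = -136 + 99/4 = -445/4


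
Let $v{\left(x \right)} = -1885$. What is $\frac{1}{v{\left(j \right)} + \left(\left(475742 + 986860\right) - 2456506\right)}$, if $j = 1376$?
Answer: $- \frac{1}{995789} \approx -1.0042 \cdot 10^{-6}$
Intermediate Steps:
$\frac{1}{v{\left(j \right)} + \left(\left(475742 + 986860\right) - 2456506\right)} = \frac{1}{-1885 + \left(\left(475742 + 986860\right) - 2456506\right)} = \frac{1}{-1885 + \left(1462602 - 2456506\right)} = \frac{1}{-1885 - 993904} = \frac{1}{-995789} = - \frac{1}{995789}$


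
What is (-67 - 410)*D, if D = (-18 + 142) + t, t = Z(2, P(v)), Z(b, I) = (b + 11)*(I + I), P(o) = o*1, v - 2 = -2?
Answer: -59148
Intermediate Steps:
v = 0 (v = 2 - 2 = 0)
P(o) = o
Z(b, I) = 2*I*(11 + b) (Z(b, I) = (11 + b)*(2*I) = 2*I*(11 + b))
t = 0 (t = 2*0*(11 + 2) = 2*0*13 = 0)
D = 124 (D = (-18 + 142) + 0 = 124 + 0 = 124)
(-67 - 410)*D = (-67 - 410)*124 = -477*124 = -59148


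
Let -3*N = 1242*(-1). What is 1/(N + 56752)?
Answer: 1/57166 ≈ 1.7493e-5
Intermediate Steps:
N = 414 (N = -414*(-1) = -⅓*(-1242) = 414)
1/(N + 56752) = 1/(414 + 56752) = 1/57166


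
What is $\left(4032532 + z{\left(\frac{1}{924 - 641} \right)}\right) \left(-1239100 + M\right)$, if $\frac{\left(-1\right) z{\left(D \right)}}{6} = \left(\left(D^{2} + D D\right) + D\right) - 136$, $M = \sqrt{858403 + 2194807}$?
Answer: $- \frac{400262515639244200}{80089} + \frac{323026806262 \sqrt{3053210}}{80089} \approx -4.9907 \cdot 10^{12}$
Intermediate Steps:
$M = \sqrt{3053210} \approx 1747.3$
$z{\left(D \right)} = 816 - 12 D^{2} - 6 D$ ($z{\left(D \right)} = - 6 \left(\left(\left(D^{2} + D D\right) + D\right) - 136\right) = - 6 \left(\left(\left(D^{2} + D^{2}\right) + D\right) - 136\right) = - 6 \left(\left(2 D^{2} + D\right) - 136\right) = - 6 \left(\left(D + 2 D^{2}\right) - 136\right) = - 6 \left(-136 + D + 2 D^{2}\right) = 816 - 12 D^{2} - 6 D$)
$\left(4032532 + z{\left(\frac{1}{924 - 641} \right)}\right) \left(-1239100 + M\right) = \left(4032532 - \left(-816 + \frac{6}{924 - 641} + \frac{12}{\left(924 - 641\right)^{2}}\right)\right) \left(-1239100 + \sqrt{3053210}\right) = \left(4032532 - \left(-816 + \frac{6}{283} + \frac{12}{80089}\right)\right) \left(-1239100 + \sqrt{3053210}\right) = \left(4032532 - \left(- \frac{230922}{283} + \frac{12}{80089}\right)\right) \left(-1239100 + \sqrt{3053210}\right) = \left(4032532 - - \frac{65350914}{80089}\right) \left(-1239100 + \sqrt{3053210}\right) = \left(4032532 + \frac{65350914}{80089}\right) \left(-1239100 + \sqrt{3053210}\right) = \frac{323026806262 \left(-1239100 + \sqrt{3053210}\right)}{80089} = - \frac{400262515639244200}{80089} + \frac{323026806262 \sqrt{3053210}}{80089}$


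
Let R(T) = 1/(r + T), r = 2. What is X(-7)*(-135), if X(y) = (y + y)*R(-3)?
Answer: -1890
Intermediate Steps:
R(T) = 1/(2 + T)
X(y) = -2*y (X(y) = (y + y)/(2 - 3) = (2*y)/(-1) = (2*y)*(-1) = -2*y)
X(-7)*(-135) = -2*(-7)*(-135) = 14*(-135) = -1890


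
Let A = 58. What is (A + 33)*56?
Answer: 5096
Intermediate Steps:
(A + 33)*56 = (58 + 33)*56 = 91*56 = 5096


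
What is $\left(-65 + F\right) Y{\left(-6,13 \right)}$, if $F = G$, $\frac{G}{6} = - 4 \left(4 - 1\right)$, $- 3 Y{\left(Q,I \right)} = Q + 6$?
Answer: $0$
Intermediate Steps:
$Y{\left(Q,I \right)} = -2 - \frac{Q}{3}$ ($Y{\left(Q,I \right)} = - \frac{Q + 6}{3} = - \frac{6 + Q}{3} = -2 - \frac{Q}{3}$)
$G = -72$ ($G = 6 \left(- 4 \left(4 - 1\right)\right) = 6 \left(\left(-4\right) 3\right) = 6 \left(-12\right) = -72$)
$F = -72$
$\left(-65 + F\right) Y{\left(-6,13 \right)} = \left(-65 - 72\right) \left(-2 - -2\right) = - 137 \left(-2 + 2\right) = \left(-137\right) 0 = 0$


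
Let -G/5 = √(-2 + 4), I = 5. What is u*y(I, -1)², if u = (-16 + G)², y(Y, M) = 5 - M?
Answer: 11016 + 5760*√2 ≈ 19162.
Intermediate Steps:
G = -5*√2 (G = -5*√(-2 + 4) = -5*√2 ≈ -7.0711)
u = (-16 - 5*√2)² ≈ 532.27
u*y(I, -1)² = (306 + 160*√2)*(5 - 1*(-1))² = (306 + 160*√2)*(5 + 1)² = (306 + 160*√2)*6² = (306 + 160*√2)*36 = 11016 + 5760*√2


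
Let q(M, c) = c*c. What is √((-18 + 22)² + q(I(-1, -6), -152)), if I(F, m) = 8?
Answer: 68*√5 ≈ 152.05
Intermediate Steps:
q(M, c) = c²
√((-18 + 22)² + q(I(-1, -6), -152)) = √((-18 + 22)² + (-152)²) = √(4² + 23104) = √(16 + 23104) = √23120 = 68*√5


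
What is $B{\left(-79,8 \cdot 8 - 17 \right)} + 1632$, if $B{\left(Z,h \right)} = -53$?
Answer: $1579$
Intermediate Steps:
$B{\left(-79,8 \cdot 8 - 17 \right)} + 1632 = -53 + 1632 = 1579$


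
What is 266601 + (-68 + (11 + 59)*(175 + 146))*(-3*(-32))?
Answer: 2417193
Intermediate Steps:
266601 + (-68 + (11 + 59)*(175 + 146))*(-3*(-32)) = 266601 + (-68 + 70*321)*96 = 266601 + (-68 + 22470)*96 = 266601 + 22402*96 = 266601 + 2150592 = 2417193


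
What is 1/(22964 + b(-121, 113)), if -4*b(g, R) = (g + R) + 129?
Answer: 4/91735 ≈ 4.3604e-5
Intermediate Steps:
b(g, R) = -129/4 - R/4 - g/4 (b(g, R) = -((g + R) + 129)/4 = -((R + g) + 129)/4 = -(129 + R + g)/4 = -129/4 - R/4 - g/4)
1/(22964 + b(-121, 113)) = 1/(22964 + (-129/4 - ¼*113 - ¼*(-121))) = 1/(22964 + (-129/4 - 113/4 + 121/4)) = 1/(22964 - 121/4) = 1/(91735/4) = 4/91735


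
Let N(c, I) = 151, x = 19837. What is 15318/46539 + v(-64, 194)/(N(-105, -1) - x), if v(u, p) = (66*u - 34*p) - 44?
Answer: 44841658/50898153 ≈ 0.88101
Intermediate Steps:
v(u, p) = -44 - 34*p + 66*u (v(u, p) = (-34*p + 66*u) - 44 = -44 - 34*p + 66*u)
15318/46539 + v(-64, 194)/(N(-105, -1) - x) = 15318/46539 + (-44 - 34*194 + 66*(-64))/(151 - 1*19837) = 15318*(1/46539) + (-44 - 6596 - 4224)/(151 - 19837) = 1702/5171 - 10864/(-19686) = 1702/5171 - 10864*(-1/19686) = 1702/5171 + 5432/9843 = 44841658/50898153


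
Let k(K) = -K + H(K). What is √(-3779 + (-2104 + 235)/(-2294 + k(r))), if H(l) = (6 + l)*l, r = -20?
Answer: I*√15021713258/1994 ≈ 61.466*I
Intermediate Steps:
H(l) = l*(6 + l)
k(K) = -K + K*(6 + K)
√(-3779 + (-2104 + 235)/(-2294 + k(r))) = √(-3779 + (-2104 + 235)/(-2294 - 20*(5 - 20))) = √(-3779 - 1869/(-2294 - 20*(-15))) = √(-3779 - 1869/(-2294 + 300)) = √(-3779 - 1869/(-1994)) = √(-3779 - 1869*(-1/1994)) = √(-3779 + 1869/1994) = √(-7533457/1994) = I*√15021713258/1994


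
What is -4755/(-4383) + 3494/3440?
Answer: 5278567/2512920 ≈ 2.1006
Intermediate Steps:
-4755/(-4383) + 3494/3440 = -4755*(-1/4383) + 3494*(1/3440) = 1585/1461 + 1747/1720 = 5278567/2512920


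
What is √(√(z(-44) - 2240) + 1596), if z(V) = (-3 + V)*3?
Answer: √(1596 + I*√2381) ≈ 39.955 + 0.6106*I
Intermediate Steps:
z(V) = -9 + 3*V
√(√(z(-44) - 2240) + 1596) = √(√((-9 + 3*(-44)) - 2240) + 1596) = √(√((-9 - 132) - 2240) + 1596) = √(√(-141 - 2240) + 1596) = √(√(-2381) + 1596) = √(I*√2381 + 1596) = √(1596 + I*√2381)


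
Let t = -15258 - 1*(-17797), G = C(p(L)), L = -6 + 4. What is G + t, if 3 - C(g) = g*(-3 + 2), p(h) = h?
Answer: 2540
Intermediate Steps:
L = -2
C(g) = 3 + g (C(g) = 3 - g*(-3 + 2) = 3 - g*(-1) = 3 - (-1)*g = 3 + g)
G = 1 (G = 3 - 2 = 1)
t = 2539 (t = -15258 + 17797 = 2539)
G + t = 1 + 2539 = 2540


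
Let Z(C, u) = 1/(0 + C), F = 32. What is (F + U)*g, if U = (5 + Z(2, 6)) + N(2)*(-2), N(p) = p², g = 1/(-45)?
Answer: -59/90 ≈ -0.65556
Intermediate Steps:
g = -1/45 ≈ -0.022222
Z(C, u) = 1/C
U = -5/2 (U = (5 + 1/2) + 2²*(-2) = (5 + ½) + 4*(-2) = 11/2 - 8 = -5/2 ≈ -2.5000)
(F + U)*g = (32 - 5/2)*(-1/45) = (59/2)*(-1/45) = -59/90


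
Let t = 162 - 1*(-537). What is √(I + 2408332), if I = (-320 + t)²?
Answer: √2551973 ≈ 1597.5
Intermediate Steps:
t = 699 (t = 162 + 537 = 699)
I = 143641 (I = (-320 + 699)² = 379² = 143641)
√(I + 2408332) = √(143641 + 2408332) = √2551973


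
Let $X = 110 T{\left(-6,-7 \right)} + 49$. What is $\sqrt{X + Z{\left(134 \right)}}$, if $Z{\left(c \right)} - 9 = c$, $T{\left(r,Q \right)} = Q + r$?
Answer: $i \sqrt{1238} \approx 35.185 i$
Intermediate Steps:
$Z{\left(c \right)} = 9 + c$
$X = -1381$ ($X = 110 \left(-7 - 6\right) + 49 = 110 \left(-13\right) + 49 = -1430 + 49 = -1381$)
$\sqrt{X + Z{\left(134 \right)}} = \sqrt{-1381 + \left(9 + 134\right)} = \sqrt{-1381 + 143} = \sqrt{-1238} = i \sqrt{1238}$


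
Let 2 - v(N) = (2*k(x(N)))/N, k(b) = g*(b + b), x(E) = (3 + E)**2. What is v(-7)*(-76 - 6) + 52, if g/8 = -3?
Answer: 125168/7 ≈ 17881.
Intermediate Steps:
g = -24 (g = 8*(-3) = -24)
k(b) = -48*b (k(b) = -24*(b + b) = -48*b)
v(N) = 2 + 96*(3 + N)**2/N (v(N) = 2 - 2*(-48*(3 + N)**2)/N = 2 - (-96*(3 + N)**2)/N = 2 - (-96)*(3 + N)**2/N = 2 + 96*(3 + N)**2/N)
v(-7)*(-76 - 6) + 52 = (2 + 96*(3 - 7)**2/(-7))*(-76 - 6) + 52 = (2 + 96*(-1/7)*(-4)**2)*(-82) + 52 = (2 + 96*(-1/7)*16)*(-82) + 52 = (2 - 1536/7)*(-82) + 52 = -1522/7*(-82) + 52 = 124804/7 + 52 = 125168/7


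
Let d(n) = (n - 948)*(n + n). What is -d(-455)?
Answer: -1276730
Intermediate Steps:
d(n) = 2*n*(-948 + n) (d(n) = (-948 + n)*(2*n) = 2*n*(-948 + n))
-d(-455) = -2*(-455)*(-948 - 455) = -2*(-455)*(-1403) = -1*1276730 = -1276730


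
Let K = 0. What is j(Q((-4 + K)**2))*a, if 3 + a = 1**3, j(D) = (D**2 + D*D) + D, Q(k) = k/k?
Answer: -6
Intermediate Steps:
Q(k) = 1
j(D) = D + 2*D**2 (j(D) = (D**2 + D**2) + D = 2*D**2 + D = D + 2*D**2)
a = -2 (a = -3 + 1**3 = -3 + 1 = -2)
j(Q((-4 + K)**2))*a = (1*(1 + 2*1))*(-2) = (1*(1 + 2))*(-2) = (1*3)*(-2) = 3*(-2) = -6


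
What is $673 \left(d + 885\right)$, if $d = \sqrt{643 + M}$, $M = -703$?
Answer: $595605 + 1346 i \sqrt{15} \approx 5.9561 \cdot 10^{5} + 5213.0 i$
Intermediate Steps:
$d = 2 i \sqrt{15}$ ($d = \sqrt{643 - 703} = \sqrt{-60} = 2 i \sqrt{15} \approx 7.746 i$)
$673 \left(d + 885\right) = 673 \left(2 i \sqrt{15} + 885\right) = 673 \left(885 + 2 i \sqrt{15}\right) = 595605 + 1346 i \sqrt{15}$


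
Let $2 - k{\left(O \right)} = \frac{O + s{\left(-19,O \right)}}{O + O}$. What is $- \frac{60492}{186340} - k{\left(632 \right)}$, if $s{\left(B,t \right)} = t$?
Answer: $- \frac{61708}{46585} \approx -1.3246$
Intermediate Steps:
$k{\left(O \right)} = 1$ ($k{\left(O \right)} = 2 - \frac{O + O}{O + O} = 2 - \frac{2 O}{2 O} = 2 - 2 O \frac{1}{2 O} = 2 - 1 = 1$)
$- \frac{60492}{186340} - k{\left(632 \right)} = - \frac{60492}{186340} - 1 = \left(-60492\right) \frac{1}{186340} - 1 = - \frac{15123}{46585} - 1 = - \frac{61708}{46585}$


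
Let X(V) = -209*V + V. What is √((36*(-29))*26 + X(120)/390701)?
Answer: 2*I*√1035866821701426/390701 ≈ 164.75*I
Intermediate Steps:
X(V) = -208*V
√((36*(-29))*26 + X(120)/390701) = √((36*(-29))*26 - 208*120/390701) = √(-1044*26 - 24960*1/390701) = √(-27144 - 24960/390701) = √(-10605212904/390701) = 2*I*√1035866821701426/390701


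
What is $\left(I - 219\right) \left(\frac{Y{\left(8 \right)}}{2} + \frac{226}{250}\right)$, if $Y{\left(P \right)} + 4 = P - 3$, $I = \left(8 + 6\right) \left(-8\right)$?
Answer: $- \frac{116181}{250} \approx -464.72$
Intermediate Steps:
$I = -112$ ($I = 14 \left(-8\right) = -112$)
$Y{\left(P \right)} = -7 + P$ ($Y{\left(P \right)} = -4 + \left(P - 3\right) = -4 + \left(-3 + P\right) = -7 + P$)
$\left(I - 219\right) \left(\frac{Y{\left(8 \right)}}{2} + \frac{226}{250}\right) = \left(-112 - 219\right) \left(\frac{-7 + 8}{2} + \frac{226}{250}\right) = - 331 \left(1 \cdot \frac{1}{2} + 226 \cdot \frac{1}{250}\right) = - 331 \left(\frac{1}{2} + \frac{113}{125}\right) = \left(-331\right) \frac{351}{250} = - \frac{116181}{250}$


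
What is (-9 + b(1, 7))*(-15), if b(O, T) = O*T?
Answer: 30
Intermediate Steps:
(-9 + b(1, 7))*(-15) = (-9 + 1*7)*(-15) = (-9 + 7)*(-15) = -2*(-15) = 30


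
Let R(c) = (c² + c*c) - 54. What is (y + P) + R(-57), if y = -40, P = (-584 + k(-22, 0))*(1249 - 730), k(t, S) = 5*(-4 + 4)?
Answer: -296692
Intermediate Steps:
k(t, S) = 0 (k(t, S) = 5*0 = 0)
P = -303096 (P = (-584 + 0)*(1249 - 730) = -584*519 = -303096)
R(c) = -54 + 2*c² (R(c) = (c² + c²) - 54 = 2*c² - 54 = -54 + 2*c²)
(y + P) + R(-57) = (-40 - 303096) + (-54 + 2*(-57)²) = -303136 + (-54 + 2*3249) = -303136 + (-54 + 6498) = -303136 + 6444 = -296692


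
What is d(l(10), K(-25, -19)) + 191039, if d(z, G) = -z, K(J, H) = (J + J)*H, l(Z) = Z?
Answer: 191029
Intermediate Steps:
K(J, H) = 2*H*J (K(J, H) = (2*J)*H = 2*H*J)
d(l(10), K(-25, -19)) + 191039 = -1*10 + 191039 = -10 + 191039 = 191029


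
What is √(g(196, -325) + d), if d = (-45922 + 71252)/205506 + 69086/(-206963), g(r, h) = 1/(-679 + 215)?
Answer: I*√2935170864410996408861/117469715244 ≈ 0.4612*I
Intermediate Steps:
g(r, h) = -1/464 (g(r, h) = 1/(-464) = -1/464)
d = -4477607363/21266069139 (d = 25330*(1/205506) + 69086*(-1/206963) = 12665/102753 - 69086/206963 = -4477607363/21266069139 ≈ -0.21055)
√(g(196, -325) + d) = √(-1/464 - 4477607363/21266069139) = √(-2098875885571/9867456080496) = I*√2935170864410996408861/117469715244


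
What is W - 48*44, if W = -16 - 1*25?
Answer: -2153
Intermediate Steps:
W = -41 (W = -16 - 25 = -41)
W - 48*44 = -41 - 48*44 = -41 - 2112 = -2153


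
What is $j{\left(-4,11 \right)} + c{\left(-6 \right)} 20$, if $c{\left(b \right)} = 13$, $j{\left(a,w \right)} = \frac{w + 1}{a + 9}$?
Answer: $\frac{1312}{5} \approx 262.4$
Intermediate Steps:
$j{\left(a,w \right)} = \frac{1 + w}{9 + a}$
$j{\left(-4,11 \right)} + c{\left(-6 \right)} 20 = \frac{1 + 11}{9 - 4} + 13 \cdot 20 = \frac{1}{5} \cdot 12 + 260 = \frac{12}{5} + 260 = \frac{1312}{5}$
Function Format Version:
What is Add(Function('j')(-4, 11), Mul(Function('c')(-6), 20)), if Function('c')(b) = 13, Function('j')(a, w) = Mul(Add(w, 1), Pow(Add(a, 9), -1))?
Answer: Rational(1312, 5) ≈ 262.40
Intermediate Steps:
Function('j')(a, w) = Mul(Pow(Add(9, a), -1), Add(1, w)) (Function('j')(a, w) = Mul(Add(1, w), Pow(Add(9, a), -1)) = Mul(Pow(Add(9, a), -1), Add(1, w)))
Add(Function('j')(-4, 11), Mul(Function('c')(-6), 20)) = Add(Mul(Pow(Add(9, -4), -1), Add(1, 11)), Mul(13, 20)) = Add(Mul(Pow(5, -1), 12), 260) = Add(Mul(Rational(1, 5), 12), 260) = Add(Rational(12, 5), 260) = Rational(1312, 5)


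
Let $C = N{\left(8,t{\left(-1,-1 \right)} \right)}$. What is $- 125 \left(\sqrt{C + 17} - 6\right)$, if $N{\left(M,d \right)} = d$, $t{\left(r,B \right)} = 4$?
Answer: $750 - 125 \sqrt{21} \approx 177.18$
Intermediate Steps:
$C = 4$
$- 125 \left(\sqrt{C + 17} - 6\right) = - 125 \left(\sqrt{4 + 17} - 6\right) = - 125 \left(\sqrt{21} - 6\right) = - 125 \left(-6 + \sqrt{21}\right) = 750 - 125 \sqrt{21}$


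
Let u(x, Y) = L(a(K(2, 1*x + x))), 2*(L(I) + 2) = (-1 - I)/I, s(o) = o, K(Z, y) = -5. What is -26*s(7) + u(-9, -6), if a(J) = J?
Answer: -922/5 ≈ -184.40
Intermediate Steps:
L(I) = -2 + (-1 - I)/(2*I) (L(I) = -2 + ((-1 - I)/I)/2 = -2 + (-1 - I)/(2*I))
u(x, Y) = -12/5 (u(x, Y) = (½)*(-1 - 5*(-5))/(-5) = (½)*(-⅕)*(-1 + 25) = (½)*(-⅕)*24 = -12/5)
-26*s(7) + u(-9, -6) = -26*7 - 12/5 = -182 - 12/5 = -922/5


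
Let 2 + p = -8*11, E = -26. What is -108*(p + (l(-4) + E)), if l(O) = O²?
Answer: 10800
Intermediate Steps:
p = -90 (p = -2 - 8*11 = -2 - 88 = -90)
-108*(p + (l(-4) + E)) = -108*(-90 + ((-4)² - 26)) = -108*(-90 + (16 - 26)) = -108*(-90 - 10) = -108*(-100) = 10800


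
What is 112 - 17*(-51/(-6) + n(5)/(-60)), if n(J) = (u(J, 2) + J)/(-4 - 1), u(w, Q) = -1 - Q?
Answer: -2446/75 ≈ -32.613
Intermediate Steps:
n(J) = ⅗ - J/5 (n(J) = ((-1 - 1*2) + J)/(-4 - 1) = ((-1 - 2) + J)/(-5) = (-3 + J)*(-⅕) = ⅗ - J/5)
112 - 17*(-51/(-6) + n(5)/(-60)) = 112 - 17*(-51/(-6) + (⅗ - ⅕*5)/(-60)) = 112 - 17*(-51*(-⅙) + (⅗ - 1)*(-1/60)) = 112 - 17*(17/2 - ⅖*(-1/60)) = 112 - 17*(17/2 + 1/150) = 112 - 17*638/75 = 112 - 10846/75 = -2446/75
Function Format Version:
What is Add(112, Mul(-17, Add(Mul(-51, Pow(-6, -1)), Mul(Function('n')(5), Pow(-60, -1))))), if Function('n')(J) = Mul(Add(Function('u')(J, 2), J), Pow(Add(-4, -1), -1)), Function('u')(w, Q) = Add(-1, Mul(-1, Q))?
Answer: Rational(-2446, 75) ≈ -32.613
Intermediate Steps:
Function('n')(J) = Add(Rational(3, 5), Mul(Rational(-1, 5), J)) (Function('n')(J) = Mul(Add(Add(-1, Mul(-1, 2)), J), Pow(Add(-4, -1), -1)) = Mul(Add(Add(-1, -2), J), Pow(-5, -1)) = Mul(Add(-3, J), Rational(-1, 5)) = Add(Rational(3, 5), Mul(Rational(-1, 5), J)))
Add(112, Mul(-17, Add(Mul(-51, Pow(-6, -1)), Mul(Function('n')(5), Pow(-60, -1))))) = Add(112, Mul(-17, Add(Mul(-51, Pow(-6, -1)), Mul(Add(Rational(3, 5), Mul(Rational(-1, 5), 5)), Pow(-60, -1))))) = Add(112, Mul(-17, Add(Mul(-51, Rational(-1, 6)), Mul(Add(Rational(3, 5), -1), Rational(-1, 60))))) = Add(112, Mul(-17, Add(Rational(17, 2), Mul(Rational(-2, 5), Rational(-1, 60))))) = Add(112, Mul(-17, Add(Rational(17, 2), Rational(1, 150)))) = Add(112, Mul(-17, Rational(638, 75))) = Add(112, Rational(-10846, 75)) = Rational(-2446, 75)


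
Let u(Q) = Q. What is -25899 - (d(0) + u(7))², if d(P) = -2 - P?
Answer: -25924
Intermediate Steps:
-25899 - (d(0) + u(7))² = -25899 - ((-2 - 1*0) + 7)² = -25899 - ((-2 + 0) + 7)² = -25899 - (-2 + 7)² = -25899 - 1*5² = -25899 - 1*25 = -25899 - 25 = -25924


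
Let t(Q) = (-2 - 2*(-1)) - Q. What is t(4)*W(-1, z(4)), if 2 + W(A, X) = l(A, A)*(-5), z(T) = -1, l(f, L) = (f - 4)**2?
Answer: 508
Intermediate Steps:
l(f, L) = (-4 + f)**2
W(A, X) = -2 - 5*(-4 + A)**2 (W(A, X) = -2 + (-4 + A)**2*(-5) = -2 - 5*(-4 + A)**2)
t(Q) = -Q (t(Q) = (-2 + 2) - Q = 0 - Q = -Q)
t(4)*W(-1, z(4)) = (-1*4)*(-2 - 5*(-4 - 1)**2) = -4*(-2 - 5*(-5)**2) = -4*(-2 - 5*25) = -4*(-2 - 125) = -4*(-127) = 508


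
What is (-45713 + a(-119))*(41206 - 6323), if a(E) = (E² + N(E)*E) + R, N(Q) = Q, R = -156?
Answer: -612092001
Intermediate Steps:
a(E) = -156 + 2*E² (a(E) = (E² + E*E) - 156 = (E² + E²) - 156 = 2*E² - 156 = -156 + 2*E²)
(-45713 + a(-119))*(41206 - 6323) = (-45713 + (-156 + 2*(-119)²))*(41206 - 6323) = (-45713 + (-156 + 2*14161))*34883 = (-45713 + (-156 + 28322))*34883 = (-45713 + 28166)*34883 = -17547*34883 = -612092001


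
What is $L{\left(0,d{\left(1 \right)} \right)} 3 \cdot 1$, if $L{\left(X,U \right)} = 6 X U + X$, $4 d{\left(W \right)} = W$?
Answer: $0$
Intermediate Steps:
$d{\left(W \right)} = \frac{W}{4}$
$L{\left(X,U \right)} = X + 6 U X$ ($L{\left(X,U \right)} = 6 U X + X = X + 6 U X$)
$L{\left(0,d{\left(1 \right)} \right)} 3 \cdot 1 = 0 \left(1 + 6 \cdot \frac{1}{4} \cdot 1\right) 3 \cdot 1 = 0 \left(1 + 6 \cdot \frac{1}{4}\right) 3 \cdot 1 = 0 \left(1 + \frac{3}{2}\right) 3 \cdot 1 = 0 \cdot \frac{5}{2} \cdot 3 \cdot 1 = 0 \cdot 3 \cdot 1 = 0 \cdot 1 = 0$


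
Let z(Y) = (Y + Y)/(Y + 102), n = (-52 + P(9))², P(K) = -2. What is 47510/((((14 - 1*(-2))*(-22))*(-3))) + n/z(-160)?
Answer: 1514081/2640 ≈ 573.52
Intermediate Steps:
n = 2916 (n = (-52 - 2)² = (-54)² = 2916)
z(Y) = 2*Y/(102 + Y) (z(Y) = (2*Y)/(102 + Y) = 2*Y/(102 + Y))
47510/((((14 - 1*(-2))*(-22))*(-3))) + n/z(-160) = 47510/((((14 - 1*(-2))*(-22))*(-3))) + 2916/((2*(-160)/(102 - 160))) = 47510/((((14 + 2)*(-22))*(-3))) + 2916/((2*(-160)/(-58))) = 47510/(((16*(-22))*(-3))) + 2916/((2*(-160)*(-1/58))) = 47510/((-352*(-3))) + 2916/(160/29) = 47510/1056 + 2916*(29/160) = 47510*(1/1056) + 21141/40 = 23755/528 + 21141/40 = 1514081/2640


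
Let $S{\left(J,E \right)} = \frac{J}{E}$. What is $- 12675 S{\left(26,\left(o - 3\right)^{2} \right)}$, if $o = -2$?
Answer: $-13182$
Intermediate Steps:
$- 12675 S{\left(26,\left(o - 3\right)^{2} \right)} = - 12675 \frac{26}{\left(-2 - 3\right)^{2}} = - 12675 \frac{26}{\left(-5\right)^{2}} = - 12675 \cdot \frac{26}{25} = - 12675 \cdot 26 \cdot \frac{1}{25} = \left(-12675\right) \frac{26}{25} = -13182$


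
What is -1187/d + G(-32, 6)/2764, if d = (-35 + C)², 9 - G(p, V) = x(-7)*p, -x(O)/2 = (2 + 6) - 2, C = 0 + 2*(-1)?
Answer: -3794243/3783916 ≈ -1.0027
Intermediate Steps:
C = -2 (C = 0 - 2 = -2)
x(O) = -12 (x(O) = -2*((2 + 6) - 2) = -2*(8 - 2) = -2*6 = -12)
G(p, V) = 9 + 12*p (G(p, V) = 9 - (-12)*p = 9 + 12*p)
d = 1369 (d = (-35 - 2)² = (-37)² = 1369)
-1187/d + G(-32, 6)/2764 = -1187/1369 + (9 + 12*(-32))/2764 = -1187*1/1369 + (9 - 384)*(1/2764) = -1187/1369 - 375*1/2764 = -1187/1369 - 375/2764 = -3794243/3783916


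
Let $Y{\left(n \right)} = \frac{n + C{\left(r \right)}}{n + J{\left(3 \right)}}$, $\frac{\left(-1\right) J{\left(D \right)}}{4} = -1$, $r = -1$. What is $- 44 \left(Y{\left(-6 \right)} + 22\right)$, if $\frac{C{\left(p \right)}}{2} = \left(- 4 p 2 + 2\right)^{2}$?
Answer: $3300$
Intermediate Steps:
$J{\left(D \right)} = 4$ ($J{\left(D \right)} = \left(-4\right) \left(-1\right) = 4$)
$C{\left(p \right)} = 2 \left(2 - 8 p\right)^{2}$ ($C{\left(p \right)} = 2 \left(- 4 p 2 + 2\right)^{2} = 2 \left(- 8 p + 2\right)^{2} = 2 \left(2 - 8 p\right)^{2}$)
$Y{\left(n \right)} = \frac{200 + n}{4 + n}$ ($Y{\left(n \right)} = \frac{n + 8 \left(-1 + 4 \left(-1\right)\right)^{2}}{n + 4} = \frac{n + 8 \left(-1 - 4\right)^{2}}{4 + n} = \frac{n + 8 \left(-5\right)^{2}}{4 + n} = \frac{n + 8 \cdot 25}{4 + n} = \frac{n + 200}{4 + n} = \frac{200 + n}{4 + n}$)
$- 44 \left(Y{\left(-6 \right)} + 22\right) = - 44 \left(\frac{200 - 6}{4 - 6} + 22\right) = - 44 \left(\frac{1}{-2} \cdot 194 + 22\right) = - 44 \left(\left(- \frac{1}{2}\right) 194 + 22\right) = - 44 \left(-97 + 22\right) = \left(-44\right) \left(-75\right) = 3300$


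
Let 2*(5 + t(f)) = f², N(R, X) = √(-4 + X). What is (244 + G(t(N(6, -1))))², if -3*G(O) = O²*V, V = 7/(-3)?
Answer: 1324801/16 ≈ 82800.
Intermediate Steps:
V = -7/3 (V = 7*(-⅓) = -7/3 ≈ -2.3333)
t(f) = -5 + f²/2
G(O) = 7*O²/9 (G(O) = -O²*(-7)/(3*3) = -(-7)*O²/9 = 7*O²/9)
(244 + G(t(N(6, -1))))² = (244 + 7*(-5 + (√(-4 - 1))²/2)²/9)² = (244 + 7*(-5 + (√(-5))²/2)²/9)² = (244 + 7*(-5 + (I*√5)²/2)²/9)² = (244 + 7*(-5 + (½)*(-5))²/9)² = (244 + 7*(-5 - 5/2)²/9)² = (244 + 7*(-15/2)²/9)² = (244 + (7/9)*(225/4))² = (244 + 175/4)² = (1151/4)² = 1324801/16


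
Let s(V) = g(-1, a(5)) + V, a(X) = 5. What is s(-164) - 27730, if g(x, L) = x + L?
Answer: -27890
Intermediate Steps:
g(x, L) = L + x
s(V) = 4 + V (s(V) = (5 - 1) + V = 4 + V)
s(-164) - 27730 = (4 - 164) - 27730 = -160 - 27730 = -27890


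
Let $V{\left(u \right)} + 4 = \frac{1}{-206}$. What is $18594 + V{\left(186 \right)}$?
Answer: $\frac{3829539}{206} \approx 18590.0$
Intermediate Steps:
$V{\left(u \right)} = - \frac{825}{206}$ ($V{\left(u \right)} = -4 + \frac{1}{-206} = -4 - \frac{1}{206} = - \frac{825}{206}$)
$18594 + V{\left(186 \right)} = 18594 - \frac{825}{206} = \frac{3829539}{206}$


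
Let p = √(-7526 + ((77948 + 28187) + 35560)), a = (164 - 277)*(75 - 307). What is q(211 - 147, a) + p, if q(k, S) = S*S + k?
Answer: 687278720 + √134169 ≈ 6.8728e+8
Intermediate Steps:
a = 26216 (a = -113*(-232) = 26216)
q(k, S) = k + S² (q(k, S) = S² + k = k + S²)
p = √134169 (p = √(-7526 + (106135 + 35560)) = √(-7526 + 141695) = √134169 ≈ 366.29)
q(211 - 147, a) + p = ((211 - 147) + 26216²) + √134169 = (64 + 687278656) + √134169 = 687278720 + √134169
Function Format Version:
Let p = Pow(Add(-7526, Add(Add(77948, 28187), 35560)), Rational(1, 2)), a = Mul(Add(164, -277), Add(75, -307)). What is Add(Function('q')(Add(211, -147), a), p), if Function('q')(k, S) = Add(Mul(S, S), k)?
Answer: Add(687278720, Pow(134169, Rational(1, 2))) ≈ 6.8728e+8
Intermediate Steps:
a = 26216 (a = Mul(-113, -232) = 26216)
Function('q')(k, S) = Add(k, Pow(S, 2)) (Function('q')(k, S) = Add(Pow(S, 2), k) = Add(k, Pow(S, 2)))
p = Pow(134169, Rational(1, 2)) (p = Pow(Add(-7526, Add(106135, 35560)), Rational(1, 2)) = Pow(Add(-7526, 141695), Rational(1, 2)) = Pow(134169, Rational(1, 2)) ≈ 366.29)
Add(Function('q')(Add(211, -147), a), p) = Add(Add(Add(211, -147), Pow(26216, 2)), Pow(134169, Rational(1, 2))) = Add(Add(64, 687278656), Pow(134169, Rational(1, 2))) = Add(687278720, Pow(134169, Rational(1, 2)))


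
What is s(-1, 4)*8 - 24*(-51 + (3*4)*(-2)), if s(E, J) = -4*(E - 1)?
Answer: 1864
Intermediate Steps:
s(E, J) = 4 - 4*E (s(E, J) = -4*(-1 + E) = 4 - 4*E)
s(-1, 4)*8 - 24*(-51 + (3*4)*(-2)) = (4 - 4*(-1))*8 - 24*(-51 + (3*4)*(-2)) = (4 + 4)*8 - 24*(-51 + 12*(-2)) = 8*8 - 24*(-51 - 24) = 64 - 24*(-75) = 64 + 1800 = 1864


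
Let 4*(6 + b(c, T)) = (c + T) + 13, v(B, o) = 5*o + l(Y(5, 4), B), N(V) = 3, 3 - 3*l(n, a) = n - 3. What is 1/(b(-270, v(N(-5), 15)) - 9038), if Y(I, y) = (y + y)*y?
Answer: -3/27275 ≈ -0.00010999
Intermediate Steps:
Y(I, y) = 2*y² (Y(I, y) = (2*y)*y = 2*y²)
l(n, a) = 2 - n/3 (l(n, a) = 1 - (n - 3)/3 = 1 - (-3 + n)/3 = 1 + (1 - n/3) = 2 - n/3)
v(B, o) = -26/3 + 5*o (v(B, o) = 5*o + (2 - 2*4²/3) = 5*o + (2 - 2*16/3) = 5*o + (2 - ⅓*32) = 5*o + (2 - 32/3) = 5*o - 26/3 = -26/3 + 5*o)
b(c, T) = -11/4 + T/4 + c/4 (b(c, T) = -6 + ((c + T) + 13)/4 = -6 + ((T + c) + 13)/4 = -6 + (13 + T + c)/4 = -6 + (13/4 + T/4 + c/4) = -11/4 + T/4 + c/4)
1/(b(-270, v(N(-5), 15)) - 9038) = 1/((-11/4 + (-26/3 + 5*15)/4 + (¼)*(-270)) - 9038) = 1/((-11/4 + (-26/3 + 75)/4 - 135/2) - 9038) = 1/((-11/4 + (¼)*(199/3) - 135/2) - 9038) = 1/((-11/4 + 199/12 - 135/2) - 9038) = 1/(-161/3 - 9038) = 1/(-27275/3) = -3/27275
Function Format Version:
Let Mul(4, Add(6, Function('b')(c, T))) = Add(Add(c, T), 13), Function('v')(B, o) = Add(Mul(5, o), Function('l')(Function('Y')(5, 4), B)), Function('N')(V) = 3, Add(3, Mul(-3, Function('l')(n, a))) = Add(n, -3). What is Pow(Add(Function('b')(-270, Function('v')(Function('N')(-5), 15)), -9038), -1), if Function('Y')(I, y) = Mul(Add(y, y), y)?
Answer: Rational(-3, 27275) ≈ -0.00010999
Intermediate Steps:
Function('Y')(I, y) = Mul(2, Pow(y, 2)) (Function('Y')(I, y) = Mul(Mul(2, y), y) = Mul(2, Pow(y, 2)))
Function('l')(n, a) = Add(2, Mul(Rational(-1, 3), n)) (Function('l')(n, a) = Add(1, Mul(Rational(-1, 3), Add(n, -3))) = Add(1, Mul(Rational(-1, 3), Add(-3, n))) = Add(1, Add(1, Mul(Rational(-1, 3), n))) = Add(2, Mul(Rational(-1, 3), n)))
Function('v')(B, o) = Add(Rational(-26, 3), Mul(5, o)) (Function('v')(B, o) = Add(Mul(5, o), Add(2, Mul(Rational(-1, 3), Mul(2, Pow(4, 2))))) = Add(Mul(5, o), Add(2, Mul(Rational(-1, 3), Mul(2, 16)))) = Add(Mul(5, o), Add(2, Mul(Rational(-1, 3), 32))) = Add(Mul(5, o), Add(2, Rational(-32, 3))) = Add(Mul(5, o), Rational(-26, 3)) = Add(Rational(-26, 3), Mul(5, o)))
Function('b')(c, T) = Add(Rational(-11, 4), Mul(Rational(1, 4), T), Mul(Rational(1, 4), c)) (Function('b')(c, T) = Add(-6, Mul(Rational(1, 4), Add(Add(c, T), 13))) = Add(-6, Mul(Rational(1, 4), Add(Add(T, c), 13))) = Add(-6, Mul(Rational(1, 4), Add(13, T, c))) = Add(-6, Add(Rational(13, 4), Mul(Rational(1, 4), T), Mul(Rational(1, 4), c))) = Add(Rational(-11, 4), Mul(Rational(1, 4), T), Mul(Rational(1, 4), c)))
Pow(Add(Function('b')(-270, Function('v')(Function('N')(-5), 15)), -9038), -1) = Pow(Add(Add(Rational(-11, 4), Mul(Rational(1, 4), Add(Rational(-26, 3), Mul(5, 15))), Mul(Rational(1, 4), -270)), -9038), -1) = Pow(Add(Add(Rational(-11, 4), Mul(Rational(1, 4), Add(Rational(-26, 3), 75)), Rational(-135, 2)), -9038), -1) = Pow(Add(Add(Rational(-11, 4), Mul(Rational(1, 4), Rational(199, 3)), Rational(-135, 2)), -9038), -1) = Pow(Add(Add(Rational(-11, 4), Rational(199, 12), Rational(-135, 2)), -9038), -1) = Pow(Add(Rational(-161, 3), -9038), -1) = Pow(Rational(-27275, 3), -1) = Rational(-3, 27275)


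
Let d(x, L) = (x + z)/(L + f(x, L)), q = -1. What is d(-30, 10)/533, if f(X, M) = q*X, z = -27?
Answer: -57/21320 ≈ -0.0026735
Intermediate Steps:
f(X, M) = -X
d(x, L) = (-27 + x)/(L - x) (d(x, L) = (x - 27)/(L - x) = (-27 + x)/(L - x))
d(-30, 10)/533 = ((-27 - 30)/(10 - 1*(-30)))/533 = (-57/(10 + 30))*(1/533) = (-57/40)*(1/533) = ((1/40)*(-57))*(1/533) = -57/40*1/533 = -57/21320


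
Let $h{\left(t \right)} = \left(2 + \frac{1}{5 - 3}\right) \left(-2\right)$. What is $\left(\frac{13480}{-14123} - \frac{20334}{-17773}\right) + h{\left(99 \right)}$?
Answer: $- \frac{1207443353}{251008079} \approx -4.8104$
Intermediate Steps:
$h{\left(t \right)} = -5$ ($h{\left(t \right)} = \left(2 + \frac{1}{2}\right) \left(-2\right) = \frac{5}{2} \left(-2\right) = -5$)
$\left(\frac{13480}{-14123} - \frac{20334}{-17773}\right) + h{\left(99 \right)} = \left(\frac{13480}{-14123} - \frac{20334}{-17773}\right) - 5 = \left(13480 \left(- \frac{1}{14123}\right) - - \frac{20334}{17773}\right) - 5 = \left(- \frac{13480}{14123} + \frac{20334}{17773}\right) - 5 = \frac{47597042}{251008079} - 5 = - \frac{1207443353}{251008079}$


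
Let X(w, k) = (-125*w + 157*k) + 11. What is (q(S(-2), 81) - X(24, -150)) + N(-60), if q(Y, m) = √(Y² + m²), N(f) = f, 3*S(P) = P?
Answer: 26479 + √59053/3 ≈ 26560.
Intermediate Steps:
S(P) = P/3
X(w, k) = 11 - 125*w + 157*k
(q(S(-2), 81) - X(24, -150)) + N(-60) = (√(((⅓)*(-2))² + 81²) - (11 - 125*24 + 157*(-150))) - 60 = (√((-⅔)² + 6561) - (11 - 3000 - 23550)) - 60 = (√(4/9 + 6561) - 1*(-26539)) - 60 = (√(59053/9) + 26539) - 60 = (√59053/3 + 26539) - 60 = (26539 + √59053/3) - 60 = 26479 + √59053/3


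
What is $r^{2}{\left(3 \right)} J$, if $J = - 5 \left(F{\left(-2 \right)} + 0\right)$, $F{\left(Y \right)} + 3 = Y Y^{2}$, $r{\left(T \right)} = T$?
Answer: $495$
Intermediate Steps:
$F{\left(Y \right)} = -3 + Y^{3}$ ($F{\left(Y \right)} = -3 + Y Y^{2} = -3 + Y^{3}$)
$J = 55$ ($J = - 5 \left(\left(-3 + \left(-2\right)^{3}\right) + 0\right) = - 5 \left(\left(-3 - 8\right) + 0\right) = - 5 \left(-11 + 0\right) = \left(-5\right) \left(-11\right) = 55$)
$r^{2}{\left(3 \right)} J = 3^{2} \cdot 55 = 9 \cdot 55 = 495$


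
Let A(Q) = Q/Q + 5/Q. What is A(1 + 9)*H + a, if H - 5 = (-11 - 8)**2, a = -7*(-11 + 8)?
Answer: 570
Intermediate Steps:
A(Q) = 1 + 5/Q
a = 21 (a = -7*(-3) = 21)
H = 366 (H = 5 + (-11 - 8)**2 = 5 + (-19)**2 = 5 + 361 = 366)
A(1 + 9)*H + a = ((5 + (1 + 9))/(1 + 9))*366 + 21 = ((5 + 10)/10)*366 + 21 = ((1/10)*15)*366 + 21 = (3/2)*366 + 21 = 549 + 21 = 570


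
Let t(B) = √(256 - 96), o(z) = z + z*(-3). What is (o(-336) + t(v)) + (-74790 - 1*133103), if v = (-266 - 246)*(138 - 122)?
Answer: -207221 + 4*√10 ≈ -2.0721e+5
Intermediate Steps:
v = -8192 (v = -512*16 = -8192)
o(z) = -2*z (o(z) = z - 3*z = -2*z)
t(B) = 4*√10 (t(B) = √160 = 4*√10)
(o(-336) + t(v)) + (-74790 - 1*133103) = (-2*(-336) + 4*√10) + (-74790 - 1*133103) = (672 + 4*√10) + (-74790 - 133103) = (672 + 4*√10) - 207893 = -207221 + 4*√10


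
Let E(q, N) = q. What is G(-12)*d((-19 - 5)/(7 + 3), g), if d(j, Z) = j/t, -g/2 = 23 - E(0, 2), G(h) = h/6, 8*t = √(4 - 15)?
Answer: -192*I*√11/55 ≈ -11.578*I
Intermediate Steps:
t = I*√11/8 (t = √(4 - 15)/8 = √(-11)/8 = (I*√11)/8 = I*√11/8 ≈ 0.41458*I)
G(h) = h/6 (G(h) = h*(⅙) = h/6)
g = -46 (g = -2*(23 - 1*0) = -2*(23 + 0) = -2*23 = -46)
d(j, Z) = -8*I*j*√11/11 (d(j, Z) = j/((I*√11/8)) = j*(-8*I*√11/11) = -8*I*j*√11/11)
G(-12)*d((-19 - 5)/(7 + 3), g) = ((⅙)*(-12))*(-8*I*(-19 - 5)/(7 + 3)*√11/11) = -(-16)*I*(-24/10)*√11/11 = -(-16)*I*(-24*⅒)*√11/11 = -(-16)*I*(-12)*√11/(11*5) = -192*I*√11/55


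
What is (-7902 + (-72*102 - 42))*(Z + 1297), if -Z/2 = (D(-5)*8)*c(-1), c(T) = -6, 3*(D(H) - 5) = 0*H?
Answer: -27166776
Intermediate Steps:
D(H) = 5 (D(H) = 5 + (0*H)/3 = 5 + (⅓)*0 = 5 + 0 = 5)
Z = 480 (Z = -2*5*8*(-6) = -80*(-6) = -2*(-240) = 480)
(-7902 + (-72*102 - 42))*(Z + 1297) = (-7902 + (-72*102 - 42))*(480 + 1297) = (-7902 + (-7344 - 42))*1777 = (-7902 - 7386)*1777 = -15288*1777 = -27166776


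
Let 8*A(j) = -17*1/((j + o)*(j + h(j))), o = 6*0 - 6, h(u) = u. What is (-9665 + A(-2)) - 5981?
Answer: -4005393/256 ≈ -15646.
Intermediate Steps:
o = -6 (o = 0 - 6 = -6)
A(j) = -17/(16*j*(-6 + j)) (A(j) = (-17*1/((j - 6)*(j + j)))/8 = (-17*1/(2*j*(-6 + j)))/8 = (-17/(2*j*(-6 + j)))/8 = -17/(16*j*(-6 + j)))
(-9665 + A(-2)) - 5981 = (-9665 - 17/16/(-2*(-6 - 2))) - 5981 = (-9665 - 17/16*(-1/2)/(-8)) - 5981 = (-9665 - 17/16*(-1/2)*(-1/8)) - 5981 = (-9665 - 17/256) - 5981 = -2474257/256 - 5981 = -4005393/256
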